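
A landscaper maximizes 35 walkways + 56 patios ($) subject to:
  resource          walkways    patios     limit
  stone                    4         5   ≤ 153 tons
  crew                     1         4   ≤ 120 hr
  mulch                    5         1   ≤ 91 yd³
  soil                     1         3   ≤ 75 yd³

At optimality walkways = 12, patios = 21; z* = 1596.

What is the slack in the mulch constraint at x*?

10

mulch used = 5·12 + 1·21 = 81; slack = 91 − 81 = 10.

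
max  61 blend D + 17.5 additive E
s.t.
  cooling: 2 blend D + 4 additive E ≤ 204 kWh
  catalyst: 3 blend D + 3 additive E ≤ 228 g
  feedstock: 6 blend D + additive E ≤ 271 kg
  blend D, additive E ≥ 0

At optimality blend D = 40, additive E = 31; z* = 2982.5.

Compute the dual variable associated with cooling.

Binding: cooling and feedstock. Non-binding: catalyst (15 unused).
By complementary slackness, y = 0 for the non-binding constraint.
The binding rows give the dual system: 2·y_cooling + 6·y_feedstock = 61 and 4·y_cooling + 1·y_feedstock = 17.5.
→ y_cooling = 2 and y_feedstock = 9.5.
Shadow price of cooling = 2.

2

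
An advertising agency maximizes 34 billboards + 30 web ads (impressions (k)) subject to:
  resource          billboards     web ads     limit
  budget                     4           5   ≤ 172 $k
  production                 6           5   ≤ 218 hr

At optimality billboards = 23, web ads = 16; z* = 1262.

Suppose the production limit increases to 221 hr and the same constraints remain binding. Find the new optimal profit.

Check each constraint at x*: budget 172/172 (tight); production 218/218 (tight).
From A_Bᵀ y = c: 4·y_budget + 6·y_production = 34; 5·y_budget + 5·y_production = 30.
Solving: y_budget = 1, y_production = 5.
Δz = y_production·Δb = 5 × (3) = 15, so new z* = 1262 + 15 = 1277.

1277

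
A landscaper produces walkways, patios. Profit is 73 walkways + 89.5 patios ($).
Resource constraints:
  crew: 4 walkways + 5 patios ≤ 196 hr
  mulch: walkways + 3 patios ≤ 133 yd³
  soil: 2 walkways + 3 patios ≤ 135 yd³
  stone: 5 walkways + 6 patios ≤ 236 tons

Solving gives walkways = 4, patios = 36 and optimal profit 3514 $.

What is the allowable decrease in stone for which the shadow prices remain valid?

0.8

Binding constraints: crew, stone. The basis is B = [[4,5],[5,6]] with det -1.
Per unit decrease in stone, x* moves by d = (-5, 4).
The basis stays optimal until walkways reaches 0; allowable decrease = 0.8 tons.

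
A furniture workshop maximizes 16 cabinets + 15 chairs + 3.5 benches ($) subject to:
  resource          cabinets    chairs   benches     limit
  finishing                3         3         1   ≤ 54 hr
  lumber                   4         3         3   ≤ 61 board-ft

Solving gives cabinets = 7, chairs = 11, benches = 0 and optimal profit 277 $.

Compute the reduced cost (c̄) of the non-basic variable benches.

-3.5

Check each constraint at x*: finishing 54/54 (tight); lumber 61/61 (tight).
Dual feasibility on the basic columns requires 3·y_finishing + 4·y_lumber = 16, 3·y_finishing + 3·y_lumber = 15.
This yields shadow prices y_finishing = 4, y_lumber = 1.
Reduced cost of benches: c₃ − yᵀa₃ = 3.5 − (4·1 + 1·3) = 3.5 − 7 = -3.5.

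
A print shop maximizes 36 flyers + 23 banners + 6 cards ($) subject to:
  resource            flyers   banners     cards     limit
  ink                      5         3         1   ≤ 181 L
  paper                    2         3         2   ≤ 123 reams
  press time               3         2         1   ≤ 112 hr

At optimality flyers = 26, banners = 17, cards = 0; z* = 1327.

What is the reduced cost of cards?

Binding: ink and press time. Non-binding: paper (20 unused).
Slack constraints have shadow price 0 (complementary slackness).
From A_Bᵀ y = c: 5·y_ink + 3·y_press time = 36; 3·y_ink + 2·y_press time = 23.
Solving: y_ink = 3, y_press time = 7.
Reduced cost of cards: c₃ − yᵀa₃ = 6 − (3·1 + 7·1) = 6 − 10 = -4.

-4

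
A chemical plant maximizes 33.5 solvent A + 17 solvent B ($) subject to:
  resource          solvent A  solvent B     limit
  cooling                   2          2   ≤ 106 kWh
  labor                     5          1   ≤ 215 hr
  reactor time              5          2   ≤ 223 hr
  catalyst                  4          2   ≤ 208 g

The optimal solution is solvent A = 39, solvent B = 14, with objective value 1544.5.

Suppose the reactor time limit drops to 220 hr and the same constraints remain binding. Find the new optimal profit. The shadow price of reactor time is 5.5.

Δb = -3, so new z* = 1544.5 + (5.5)·(-3) = 1544.5 − 16.5 = 1528.

1528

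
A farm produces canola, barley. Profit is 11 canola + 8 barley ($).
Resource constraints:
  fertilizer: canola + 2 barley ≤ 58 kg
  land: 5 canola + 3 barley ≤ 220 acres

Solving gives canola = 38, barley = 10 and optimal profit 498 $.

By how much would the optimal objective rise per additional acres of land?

2

Check each constraint at x*: fertilizer 58/58 (tight); land 220/220 (tight).
From A_Bᵀ y = c: 1·y_fertilizer + 5·y_land = 11; 2·y_fertilizer + 3·y_land = 8.
This yields shadow prices y_fertilizer = 1, y_land = 2.
Shadow price of land = 2.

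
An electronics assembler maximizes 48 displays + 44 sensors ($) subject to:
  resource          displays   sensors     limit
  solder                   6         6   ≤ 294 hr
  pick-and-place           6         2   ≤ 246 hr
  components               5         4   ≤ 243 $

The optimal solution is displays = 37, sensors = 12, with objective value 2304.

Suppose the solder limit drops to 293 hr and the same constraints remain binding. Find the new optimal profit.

Binding: solder and pick-and-place. Non-binding: components (10 unused).
Slack constraints have shadow price 0 (complementary slackness).
From A_Bᵀ y = c: 6·y_solder + 6·y_pick-and-place = 48; 6·y_solder + 2·y_pick-and-place = 44.
This yields shadow prices y_solder = 7, y_pick-and-place = 1.
Δz = y_solder·Δb = 7 × (-1) = -7, so new z* = 2304 − 7 = 2297.

2297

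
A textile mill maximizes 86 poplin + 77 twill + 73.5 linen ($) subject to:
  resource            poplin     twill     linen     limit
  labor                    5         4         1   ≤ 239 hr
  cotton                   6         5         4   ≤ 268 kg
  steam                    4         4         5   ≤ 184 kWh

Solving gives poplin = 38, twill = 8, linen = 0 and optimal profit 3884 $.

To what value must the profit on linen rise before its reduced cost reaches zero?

At the optimum: labor uses 222 of 239 (slack = 17); cotton uses 268 of 268 (binding); steam uses 184 of 184 (binding).
By complementary slackness, y = 0 for the non-binding constraint.
From A_Bᵀ y = c: 6·y_cotton + 4·y_steam = 86; 5·y_cotton + 4·y_steam = 77.
→ y_cotton = 9 and y_steam = 8.
linen enters the basis when its profit ≥ yᵀa₃ = 9·4 + 8·5 = 76.

76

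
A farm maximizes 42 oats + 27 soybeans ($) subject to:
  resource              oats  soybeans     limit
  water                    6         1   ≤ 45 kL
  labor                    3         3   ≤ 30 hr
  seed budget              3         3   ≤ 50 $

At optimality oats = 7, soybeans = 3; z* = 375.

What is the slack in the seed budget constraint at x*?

seed budget used = 3·7 + 3·3 = 30; slack = 50 − 30 = 20.

20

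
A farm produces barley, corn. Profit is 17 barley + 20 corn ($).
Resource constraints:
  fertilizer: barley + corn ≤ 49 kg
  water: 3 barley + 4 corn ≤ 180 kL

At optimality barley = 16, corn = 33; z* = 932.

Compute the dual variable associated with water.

Both fertilizer and water are binding at x*.
From A_Bᵀ y = c: 1·y_fertilizer + 3·y_water = 17; 1·y_fertilizer + 4·y_water = 20.
This yields shadow prices y_fertilizer = 8, y_water = 3.
Shadow price of water = 3.

3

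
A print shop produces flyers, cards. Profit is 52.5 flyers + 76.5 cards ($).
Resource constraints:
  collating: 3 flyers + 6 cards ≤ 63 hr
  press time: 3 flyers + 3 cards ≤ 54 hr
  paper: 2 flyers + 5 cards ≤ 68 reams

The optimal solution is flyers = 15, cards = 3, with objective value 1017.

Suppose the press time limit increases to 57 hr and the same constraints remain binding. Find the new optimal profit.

1045.5

At the optimum: collating uses 63 of 63 (binding); press time uses 54 of 54 (binding); paper uses 45 of 68 (slack = 23).
Since paper is not tight, its dual is 0.
From A_Bᵀ y = c: 3·y_collating + 3·y_press time = 52.5; 6·y_collating + 3·y_press time = 76.5.
This yields shadow prices y_collating = 8, y_press time = 9.5.
Δz = y_press time·Δb = 9.5 × (3) = 28.5, so new z* = 1017 + 28.5 = 1045.5.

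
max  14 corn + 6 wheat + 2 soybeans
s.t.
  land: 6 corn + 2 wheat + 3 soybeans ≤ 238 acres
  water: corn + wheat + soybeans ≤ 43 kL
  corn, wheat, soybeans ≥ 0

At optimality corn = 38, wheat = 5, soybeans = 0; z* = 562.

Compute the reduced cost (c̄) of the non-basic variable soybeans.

-6

Check each constraint at x*: land 238/238 (tight); water 43/43 (tight).
Dual feasibility on the basic columns requires 6·y_land + 1·y_water = 14, 2·y_land + 1·y_water = 6.
→ y_land = 2 and y_water = 2.
Reduced cost of soybeans: c₃ − yᵀa₃ = 2 − (2·3 + 2·1) = 2 − 8 = -6.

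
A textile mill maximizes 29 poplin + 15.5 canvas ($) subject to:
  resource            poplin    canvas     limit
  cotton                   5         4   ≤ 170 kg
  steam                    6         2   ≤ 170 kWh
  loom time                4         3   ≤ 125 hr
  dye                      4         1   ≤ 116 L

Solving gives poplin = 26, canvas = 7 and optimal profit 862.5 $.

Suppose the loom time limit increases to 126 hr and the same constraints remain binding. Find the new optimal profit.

Binding: steam and loom time. Non-binding: cotton (12 unused), dye (5 unused).
Since cotton, dye are not tight, their duals are 0.
From A_Bᵀ y = c: 6·y_steam + 4·y_loom time = 29; 2·y_steam + 3·y_loom time = 15.5.
→ y_steam = 2.5 and y_loom time = 3.5.
Δz = y_loom time·Δb = 3.5 × (1) = 3.5, so new z* = 862.5 + 3.5 = 866.

866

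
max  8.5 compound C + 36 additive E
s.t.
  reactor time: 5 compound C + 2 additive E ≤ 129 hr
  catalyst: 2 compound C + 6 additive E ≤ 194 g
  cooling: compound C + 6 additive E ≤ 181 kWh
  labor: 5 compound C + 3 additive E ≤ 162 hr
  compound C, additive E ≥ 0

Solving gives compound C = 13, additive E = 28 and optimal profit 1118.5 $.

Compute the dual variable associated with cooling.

Binding: catalyst and cooling. Non-binding: reactor time (8 unused), labor (13 unused).
Since reactor time, labor are not tight, their duals are 0.
From A_Bᵀ y = c: 2·y_catalyst + 1·y_cooling = 8.5; 6·y_catalyst + 6·y_cooling = 36.
This yields shadow prices y_catalyst = 2.5, y_cooling = 3.5.
Shadow price of cooling = 3.5.

3.5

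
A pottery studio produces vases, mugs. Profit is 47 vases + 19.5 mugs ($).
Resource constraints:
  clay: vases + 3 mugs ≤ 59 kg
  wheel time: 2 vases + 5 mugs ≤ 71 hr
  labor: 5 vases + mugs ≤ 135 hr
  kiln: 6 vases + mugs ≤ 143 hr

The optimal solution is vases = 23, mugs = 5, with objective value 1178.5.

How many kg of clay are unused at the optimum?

clay used = 1·23 + 3·5 = 38; slack = 59 − 38 = 21.

21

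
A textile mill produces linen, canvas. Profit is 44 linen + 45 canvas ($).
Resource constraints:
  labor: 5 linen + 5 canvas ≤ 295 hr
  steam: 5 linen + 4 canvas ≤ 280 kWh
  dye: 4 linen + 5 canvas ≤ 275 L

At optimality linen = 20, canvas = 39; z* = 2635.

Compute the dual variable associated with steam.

Binding: labor and dye. Non-binding: steam (24 unused).
Since steam is not tight, its dual is 0.
Dual feasibility on the basic columns requires 5·y_labor + 4·y_dye = 44, 5·y_labor + 5·y_dye = 45.
Solving: y_labor = 8, y_dye = 1.
Shadow price of steam = 0.

0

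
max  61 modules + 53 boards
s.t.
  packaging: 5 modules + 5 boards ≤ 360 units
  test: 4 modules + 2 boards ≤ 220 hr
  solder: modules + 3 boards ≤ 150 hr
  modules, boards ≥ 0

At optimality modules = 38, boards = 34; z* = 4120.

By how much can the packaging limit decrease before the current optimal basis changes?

Binding constraints: packaging, test. The basis is B = [[5,5],[4,2]] with det -10.
Per unit decrease in packaging, x* moves by d = (0.2, -0.4).
The basis stays optimal until boards reaches 0; allowable decrease = 85 units.

85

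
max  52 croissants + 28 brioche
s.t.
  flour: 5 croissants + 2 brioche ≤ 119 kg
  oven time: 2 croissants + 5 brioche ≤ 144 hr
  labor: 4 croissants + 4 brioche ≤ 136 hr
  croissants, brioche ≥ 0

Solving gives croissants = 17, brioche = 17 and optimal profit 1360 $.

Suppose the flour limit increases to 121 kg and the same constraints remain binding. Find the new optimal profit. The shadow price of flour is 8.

Δb = 2, so new z* = 1360 + (8)·(2) = 1360 + 16 = 1376.

1376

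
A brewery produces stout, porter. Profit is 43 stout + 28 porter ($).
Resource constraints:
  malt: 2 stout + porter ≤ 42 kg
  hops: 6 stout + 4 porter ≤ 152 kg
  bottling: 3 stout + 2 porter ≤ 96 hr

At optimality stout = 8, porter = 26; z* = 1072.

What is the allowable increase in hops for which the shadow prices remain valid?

Binding constraints: malt, hops. The basis is B = [[2,1],[6,4]] with det 2.
Per unit increase in hops, x* moves by d = (-0.5, 1).
The basis stays optimal until stout reaches 0; allowable increase = 16 kg.

16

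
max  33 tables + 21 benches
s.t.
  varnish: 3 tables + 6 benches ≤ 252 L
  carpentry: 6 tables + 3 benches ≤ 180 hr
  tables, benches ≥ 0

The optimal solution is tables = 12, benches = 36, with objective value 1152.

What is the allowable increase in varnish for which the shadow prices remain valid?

Binding constraints: varnish, carpentry. The basis is B = [[3,6],[6,3]] with det -27.
Per unit increase in varnish, x* moves by d = (-0.1111, 0.2222).
The basis stays optimal until tables reaches 0; allowable increase = 108 L.

108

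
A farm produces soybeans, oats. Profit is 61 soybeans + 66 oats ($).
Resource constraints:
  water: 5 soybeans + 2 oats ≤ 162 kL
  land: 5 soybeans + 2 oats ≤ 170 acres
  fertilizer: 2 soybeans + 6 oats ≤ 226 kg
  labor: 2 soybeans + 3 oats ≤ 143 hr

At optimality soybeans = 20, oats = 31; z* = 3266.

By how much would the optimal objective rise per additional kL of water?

At the optimum: water uses 162 of 162 (binding); land uses 162 of 170 (slack = 8); fertilizer uses 226 of 226 (binding); labor uses 133 of 143 (slack = 10).
Since land, labor are not tight, their duals are 0.
Dual feasibility on the basic columns requires 5·y_water + 2·y_fertilizer = 61, 2·y_water + 6·y_fertilizer = 66.
This yields shadow prices y_water = 9, y_fertilizer = 8.
Shadow price of water = 9.

9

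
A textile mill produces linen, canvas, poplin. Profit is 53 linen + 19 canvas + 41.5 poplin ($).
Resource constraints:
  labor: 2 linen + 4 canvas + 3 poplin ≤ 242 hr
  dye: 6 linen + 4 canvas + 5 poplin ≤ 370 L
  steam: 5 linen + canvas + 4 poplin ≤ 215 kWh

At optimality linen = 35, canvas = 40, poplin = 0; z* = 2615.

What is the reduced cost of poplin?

-1.5

Check each constraint at x*: labor 230/242 (slack 12); dye 370/370 (tight); steam 215/215 (tight).
Since labor is not tight, its dual is 0.
Dual feasibility on the basic columns requires 6·y_dye + 5·y_steam = 53, 4·y_dye + 1·y_steam = 19.
Solving: y_dye = 3, y_steam = 7.
Reduced cost of poplin: c₃ − yᵀa₃ = 41.5 − (3·5 + 7·4) = 41.5 − 43 = -1.5.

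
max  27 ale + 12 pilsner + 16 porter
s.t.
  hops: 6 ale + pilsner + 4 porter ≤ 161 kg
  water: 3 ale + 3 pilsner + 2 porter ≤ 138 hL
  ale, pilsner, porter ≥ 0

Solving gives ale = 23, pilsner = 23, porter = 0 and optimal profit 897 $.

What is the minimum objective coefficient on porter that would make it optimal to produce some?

18

Check each constraint at x*: hops 161/161 (tight); water 138/138 (tight).
The binding rows give the dual system: 6·y_hops + 3·y_water = 27 and 1·y_hops + 3·y_water = 12.
This yields shadow prices y_hops = 3, y_water = 3.
porter enters the basis when its profit ≥ yᵀa₃ = 3·4 + 3·2 = 18.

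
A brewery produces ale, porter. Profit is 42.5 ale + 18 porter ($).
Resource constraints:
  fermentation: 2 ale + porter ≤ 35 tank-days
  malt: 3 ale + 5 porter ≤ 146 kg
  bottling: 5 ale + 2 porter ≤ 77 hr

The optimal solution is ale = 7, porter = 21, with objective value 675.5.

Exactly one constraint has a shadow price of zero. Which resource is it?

fermentation: 35/35 (binding)
malt: 126/146 (slack 20)
bottling: 77/77 (binding)
By complementary slackness, a constraint with positive slack has shadow price 0 → malt.

malt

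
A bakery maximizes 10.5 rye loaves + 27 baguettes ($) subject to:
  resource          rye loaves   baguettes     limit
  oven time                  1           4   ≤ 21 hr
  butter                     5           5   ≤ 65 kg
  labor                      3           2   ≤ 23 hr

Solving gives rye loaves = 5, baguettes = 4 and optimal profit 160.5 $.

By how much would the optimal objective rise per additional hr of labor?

1.5

Check each constraint at x*: oven time 21/21 (tight); butter 45/65 (slack 20); labor 23/23 (tight).
Slack constraints have shadow price 0 (complementary slackness).
From A_Bᵀ y = c: 1·y_oven time + 3·y_labor = 10.5; 4·y_oven time + 2·y_labor = 27.
Solving: y_oven time = 6, y_labor = 1.5.
Shadow price of labor = 1.5.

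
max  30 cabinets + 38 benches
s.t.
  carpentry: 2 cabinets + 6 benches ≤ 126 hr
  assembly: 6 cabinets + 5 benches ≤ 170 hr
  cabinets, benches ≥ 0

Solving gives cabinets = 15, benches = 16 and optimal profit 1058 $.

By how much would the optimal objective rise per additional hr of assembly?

Both carpentry and assembly are binding at x*.
The binding rows give the dual system: 2·y_carpentry + 6·y_assembly = 30 and 6·y_carpentry + 5·y_assembly = 38.
This yields shadow prices y_carpentry = 3, y_assembly = 4.
Shadow price of assembly = 4.

4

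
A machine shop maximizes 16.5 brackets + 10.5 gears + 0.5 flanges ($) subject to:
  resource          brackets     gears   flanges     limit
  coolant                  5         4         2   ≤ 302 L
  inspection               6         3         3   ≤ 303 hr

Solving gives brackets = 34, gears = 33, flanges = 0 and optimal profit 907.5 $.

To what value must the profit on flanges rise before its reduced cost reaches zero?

7.5

Check each constraint at x*: coolant 302/302 (tight); inspection 303/303 (tight).
The binding rows give the dual system: 5·y_coolant + 6·y_inspection = 16.5 and 4·y_coolant + 3·y_inspection = 10.5.
→ y_coolant = 1.5 and y_inspection = 1.5.
flanges enters the basis when its profit ≥ yᵀa₃ = 1.5·2 + 1.5·3 = 7.5.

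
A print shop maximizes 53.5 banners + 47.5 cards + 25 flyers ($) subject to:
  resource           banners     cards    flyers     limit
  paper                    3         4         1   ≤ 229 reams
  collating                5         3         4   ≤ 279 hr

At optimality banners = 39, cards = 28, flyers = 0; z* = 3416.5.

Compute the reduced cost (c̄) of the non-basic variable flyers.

-8

At the optimum: paper uses 229 of 229 (binding); collating uses 279 of 279 (binding).
Dual feasibility on the basic columns requires 3·y_paper + 5·y_collating = 53.5, 4·y_paper + 3·y_collating = 47.5.
Solving: y_paper = 7, y_collating = 6.5.
Reduced cost of flyers: c₃ − yᵀa₃ = 25 − (7·1 + 6.5·4) = 25 − 33 = -8.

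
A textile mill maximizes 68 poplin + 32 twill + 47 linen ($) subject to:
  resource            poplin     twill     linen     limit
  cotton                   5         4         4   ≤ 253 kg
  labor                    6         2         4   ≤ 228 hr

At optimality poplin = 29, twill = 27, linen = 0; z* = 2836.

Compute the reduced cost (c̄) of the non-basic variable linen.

-1

Check each constraint at x*: cotton 253/253 (tight); labor 228/228 (tight).
From A_Bᵀ y = c: 5·y_cotton + 6·y_labor = 68; 4·y_cotton + 2·y_labor = 32.
Solving: y_cotton = 4, y_labor = 8.
Reduced cost of linen: c₃ − yᵀa₃ = 47 − (4·4 + 8·4) = 47 − 48 = -1.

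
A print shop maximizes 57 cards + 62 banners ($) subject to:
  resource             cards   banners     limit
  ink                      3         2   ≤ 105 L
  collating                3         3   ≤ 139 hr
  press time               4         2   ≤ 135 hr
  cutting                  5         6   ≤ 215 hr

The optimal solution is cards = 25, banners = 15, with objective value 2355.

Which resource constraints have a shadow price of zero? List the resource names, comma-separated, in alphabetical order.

collating, press time

ink: 105/105 (binding)
collating: 120/139 (slack 19)
press time: 130/135 (slack 5)
cutting: 215/215 (binding)
By complementary slackness, a constraint with positive slack has shadow price 0 → collating, press time.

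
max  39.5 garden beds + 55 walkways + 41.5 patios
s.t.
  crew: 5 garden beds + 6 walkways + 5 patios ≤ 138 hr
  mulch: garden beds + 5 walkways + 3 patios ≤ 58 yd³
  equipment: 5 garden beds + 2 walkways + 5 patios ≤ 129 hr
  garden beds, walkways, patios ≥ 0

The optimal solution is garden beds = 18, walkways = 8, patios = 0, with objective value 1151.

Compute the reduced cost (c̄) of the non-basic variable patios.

At the optimum: crew uses 138 of 138 (binding); mulch uses 58 of 58 (binding); equipment uses 106 of 129 (slack = 23).
Slack constraints have shadow price 0 (complementary slackness).
The binding rows give the dual system: 5·y_crew + 1·y_mulch = 39.5 and 6·y_crew + 5·y_mulch = 55.
→ y_crew = 7.5 and y_mulch = 2.
Reduced cost of patios: c₃ − yᵀa₃ = 41.5 − (7.5·5 + 2·3) = 41.5 − 43.5 = -2.

-2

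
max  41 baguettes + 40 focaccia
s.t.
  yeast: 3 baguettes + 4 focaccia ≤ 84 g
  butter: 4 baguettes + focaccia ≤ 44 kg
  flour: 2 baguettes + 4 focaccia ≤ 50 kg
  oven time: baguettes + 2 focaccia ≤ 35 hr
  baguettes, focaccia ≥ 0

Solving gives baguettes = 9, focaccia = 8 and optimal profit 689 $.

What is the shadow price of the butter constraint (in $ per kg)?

6

Binding: butter and flour. Non-binding: yeast (25 unused), oven time (10 unused).
Slack constraints have shadow price 0 (complementary slackness).
Dual feasibility on the basic columns requires 4·y_butter + 2·y_flour = 41, 1·y_butter + 4·y_flour = 40.
→ y_butter = 6 and y_flour = 8.5.
Shadow price of butter = 6.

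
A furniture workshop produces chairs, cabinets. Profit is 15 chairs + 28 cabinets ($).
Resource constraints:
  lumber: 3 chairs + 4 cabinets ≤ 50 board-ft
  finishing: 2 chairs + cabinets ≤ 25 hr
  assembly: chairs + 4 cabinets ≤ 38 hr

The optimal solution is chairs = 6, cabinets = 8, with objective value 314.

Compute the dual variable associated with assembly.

Check each constraint at x*: lumber 50/50 (tight); finishing 20/25 (slack 5); assembly 38/38 (tight).
Since finishing is not tight, its dual is 0.
The binding rows give the dual system: 3·y_lumber + 1·y_assembly = 15 and 4·y_lumber + 4·y_assembly = 28.
→ y_lumber = 4 and y_assembly = 3.
Shadow price of assembly = 3.

3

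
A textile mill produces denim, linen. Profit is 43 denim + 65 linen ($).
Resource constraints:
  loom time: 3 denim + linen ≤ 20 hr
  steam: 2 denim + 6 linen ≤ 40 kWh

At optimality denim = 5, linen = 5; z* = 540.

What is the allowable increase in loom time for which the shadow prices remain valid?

40

Binding constraints: loom time, steam. The basis is B = [[3,1],[2,6]] with det 16.
Per unit increase in loom time, x* moves by d = (0.375, -0.125).
The basis stays optimal until linen reaches 0; allowable increase = 40 hr.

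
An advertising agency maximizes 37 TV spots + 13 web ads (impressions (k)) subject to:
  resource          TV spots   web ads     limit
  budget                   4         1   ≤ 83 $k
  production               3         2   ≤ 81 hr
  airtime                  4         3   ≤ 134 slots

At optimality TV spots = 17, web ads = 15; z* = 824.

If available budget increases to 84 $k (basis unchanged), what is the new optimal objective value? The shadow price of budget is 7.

Δb = 1, so new z* = 824 + (7)·(1) = 824 + 7 = 831.

831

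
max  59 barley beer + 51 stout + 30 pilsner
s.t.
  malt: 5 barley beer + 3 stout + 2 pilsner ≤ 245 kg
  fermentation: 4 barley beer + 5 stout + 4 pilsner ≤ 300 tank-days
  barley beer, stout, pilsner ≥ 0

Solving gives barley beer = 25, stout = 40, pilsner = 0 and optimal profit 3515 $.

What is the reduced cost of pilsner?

-8

Check each constraint at x*: malt 245/245 (tight); fermentation 300/300 (tight).
From A_Bᵀ y = c: 5·y_malt + 4·y_fermentation = 59; 3·y_malt + 5·y_fermentation = 51.
Solving: y_malt = 7, y_fermentation = 6.
Reduced cost of pilsner: c₃ − yᵀa₃ = 30 − (7·2 + 6·4) = 30 − 38 = -8.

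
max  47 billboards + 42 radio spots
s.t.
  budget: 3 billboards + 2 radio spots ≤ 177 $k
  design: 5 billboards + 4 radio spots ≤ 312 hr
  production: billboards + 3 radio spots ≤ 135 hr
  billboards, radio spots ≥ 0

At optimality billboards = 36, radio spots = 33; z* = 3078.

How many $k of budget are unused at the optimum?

3

budget used = 3·36 + 2·33 = 174; slack = 177 − 174 = 3.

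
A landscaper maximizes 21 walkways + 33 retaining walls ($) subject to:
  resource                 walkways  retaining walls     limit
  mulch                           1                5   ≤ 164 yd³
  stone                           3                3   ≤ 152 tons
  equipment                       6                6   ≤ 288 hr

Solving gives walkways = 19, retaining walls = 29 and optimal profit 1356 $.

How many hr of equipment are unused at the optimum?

0

equipment used = 6·19 + 6·29 = 288; slack = 288 − 288 = 0.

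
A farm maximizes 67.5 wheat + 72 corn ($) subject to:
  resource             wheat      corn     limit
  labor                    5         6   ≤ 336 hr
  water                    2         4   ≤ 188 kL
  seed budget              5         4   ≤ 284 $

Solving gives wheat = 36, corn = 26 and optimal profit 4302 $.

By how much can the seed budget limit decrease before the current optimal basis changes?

Binding constraints: labor, seed budget. The basis is B = [[5,6],[5,4]] with det -10.
Per unit decrease in seed budget, x* moves by d = (-0.6, 0.5).
The basis stays optimal until water becomes binding; allowable decrease = 15 $.

15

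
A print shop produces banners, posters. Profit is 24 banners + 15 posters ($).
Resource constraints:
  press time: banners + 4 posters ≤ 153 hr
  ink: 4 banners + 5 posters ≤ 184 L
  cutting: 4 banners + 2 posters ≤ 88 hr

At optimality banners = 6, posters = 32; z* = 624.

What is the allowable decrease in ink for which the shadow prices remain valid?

96

Binding constraints: ink, cutting. The basis is B = [[4,5],[4,2]] with det -12.
Per unit decrease in ink, x* moves by d = (0.1667, -0.3333).
The basis stays optimal until posters reaches 0; allowable decrease = 96 L.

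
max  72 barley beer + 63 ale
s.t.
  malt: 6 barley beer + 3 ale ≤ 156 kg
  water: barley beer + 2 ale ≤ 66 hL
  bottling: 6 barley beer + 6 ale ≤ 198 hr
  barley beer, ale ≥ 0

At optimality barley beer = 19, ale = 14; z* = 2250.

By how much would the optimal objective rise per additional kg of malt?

3

Check each constraint at x*: malt 156/156 (tight); water 47/66 (slack 19); bottling 198/198 (tight).
Since water is not tight, its dual is 0.
Dual feasibility on the basic columns requires 6·y_malt + 6·y_bottling = 72, 3·y_malt + 6·y_bottling = 63.
→ y_malt = 3 and y_bottling = 9.
Shadow price of malt = 3.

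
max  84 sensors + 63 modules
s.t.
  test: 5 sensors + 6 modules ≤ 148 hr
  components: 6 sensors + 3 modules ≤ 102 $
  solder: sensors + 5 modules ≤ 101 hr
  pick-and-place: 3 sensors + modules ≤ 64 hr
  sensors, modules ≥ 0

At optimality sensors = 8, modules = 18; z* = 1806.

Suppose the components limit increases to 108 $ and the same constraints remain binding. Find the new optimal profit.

At the optimum: test uses 148 of 148 (binding); components uses 102 of 102 (binding); solder uses 98 of 101 (slack = 3); pick-and-place uses 42 of 64 (slack = 22).
Slack constraints have shadow price 0 (complementary slackness).
From A_Bᵀ y = c: 5·y_test + 6·y_components = 84; 6·y_test + 3·y_components = 63.
→ y_test = 6 and y_components = 9.
Δz = y_components·Δb = 9 × (6) = 54, so new z* = 1806 + 54 = 1860.

1860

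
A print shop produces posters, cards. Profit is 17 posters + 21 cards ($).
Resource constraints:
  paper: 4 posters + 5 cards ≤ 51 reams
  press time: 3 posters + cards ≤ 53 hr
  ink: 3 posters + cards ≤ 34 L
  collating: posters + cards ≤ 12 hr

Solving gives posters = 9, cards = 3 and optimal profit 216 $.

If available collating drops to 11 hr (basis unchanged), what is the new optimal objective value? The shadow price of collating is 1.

215

Δb = -1, so new z* = 216 + (1)·(-1) = 216 − 1 = 215.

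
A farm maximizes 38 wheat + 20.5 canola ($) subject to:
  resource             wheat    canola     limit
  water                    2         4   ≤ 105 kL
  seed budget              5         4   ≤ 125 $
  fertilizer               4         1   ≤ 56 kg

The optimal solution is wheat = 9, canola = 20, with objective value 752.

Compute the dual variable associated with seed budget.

Binding: seed budget and fertilizer. Non-binding: water (7 unused).
By complementary slackness, y = 0 for the non-binding constraint.
From A_Bᵀ y = c: 5·y_seed budget + 4·y_fertilizer = 38; 4·y_seed budget + 1·y_fertilizer = 20.5.
Solving: y_seed budget = 4, y_fertilizer = 4.5.
Shadow price of seed budget = 4.

4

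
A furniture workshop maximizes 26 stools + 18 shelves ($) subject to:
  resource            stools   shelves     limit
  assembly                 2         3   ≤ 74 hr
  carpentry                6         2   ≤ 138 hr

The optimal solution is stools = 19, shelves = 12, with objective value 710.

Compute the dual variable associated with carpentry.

3

Check each constraint at x*: assembly 74/74 (tight); carpentry 138/138 (tight).
Dual feasibility on the basic columns requires 2·y_assembly + 6·y_carpentry = 26, 3·y_assembly + 2·y_carpentry = 18.
Solving: y_assembly = 4, y_carpentry = 3.
Shadow price of carpentry = 3.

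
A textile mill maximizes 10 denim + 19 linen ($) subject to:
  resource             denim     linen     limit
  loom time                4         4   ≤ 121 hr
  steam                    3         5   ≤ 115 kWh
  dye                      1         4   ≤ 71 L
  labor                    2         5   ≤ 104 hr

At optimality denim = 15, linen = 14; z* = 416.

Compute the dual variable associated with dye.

Check each constraint at x*: loom time 116/121 (slack 5); steam 115/115 (tight); dye 71/71 (tight); labor 100/104 (slack 4).
By complementary slackness, y = 0 for the non-binding constraints.
From A_Bᵀ y = c: 3·y_steam + 1·y_dye = 10; 5·y_steam + 4·y_dye = 19.
This yields shadow prices y_steam = 3, y_dye = 1.
Shadow price of dye = 1.

1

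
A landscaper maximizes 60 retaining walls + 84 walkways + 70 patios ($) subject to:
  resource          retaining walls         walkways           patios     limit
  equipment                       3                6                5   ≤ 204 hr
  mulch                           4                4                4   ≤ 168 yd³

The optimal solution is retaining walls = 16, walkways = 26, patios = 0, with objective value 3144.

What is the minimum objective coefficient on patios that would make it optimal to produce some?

76

Check each constraint at x*: equipment 204/204 (tight); mulch 168/168 (tight).
The binding rows give the dual system: 3·y_equipment + 4·y_mulch = 60 and 6·y_equipment + 4·y_mulch = 84.
This yields shadow prices y_equipment = 8, y_mulch = 9.
patios enters the basis when its profit ≥ yᵀa₃ = 8·5 + 9·4 = 76.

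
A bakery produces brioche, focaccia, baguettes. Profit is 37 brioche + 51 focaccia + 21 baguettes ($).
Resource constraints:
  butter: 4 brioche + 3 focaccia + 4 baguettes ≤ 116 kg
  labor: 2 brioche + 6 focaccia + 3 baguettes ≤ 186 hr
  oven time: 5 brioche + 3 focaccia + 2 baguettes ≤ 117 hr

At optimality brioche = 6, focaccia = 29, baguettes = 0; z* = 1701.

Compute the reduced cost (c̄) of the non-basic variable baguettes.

-7

Binding: labor and oven time. Non-binding: butter (5 unused).
By complementary slackness, y = 0 for the non-binding constraint.
Dual feasibility on the basic columns requires 2·y_labor + 5·y_oven time = 37, 6·y_labor + 3·y_oven time = 51.
This yields shadow prices y_labor = 6, y_oven time = 5.
Reduced cost of baguettes: c₃ − yᵀa₃ = 21 − (6·3 + 5·2) = 21 − 28 = -7.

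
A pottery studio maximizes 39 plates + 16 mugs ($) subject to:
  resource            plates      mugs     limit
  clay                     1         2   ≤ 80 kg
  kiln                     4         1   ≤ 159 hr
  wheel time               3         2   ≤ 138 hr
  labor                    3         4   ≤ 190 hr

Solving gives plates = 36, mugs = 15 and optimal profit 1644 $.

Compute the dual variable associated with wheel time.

Check each constraint at x*: clay 66/80 (slack 14); kiln 159/159 (tight); wheel time 138/138 (tight); labor 168/190 (slack 22).
Slack constraints have shadow price 0 (complementary slackness).
Dual feasibility on the basic columns requires 4·y_kiln + 3·y_wheel time = 39, 1·y_kiln + 2·y_wheel time = 16.
This yields shadow prices y_kiln = 6, y_wheel time = 5.
Shadow price of wheel time = 5.

5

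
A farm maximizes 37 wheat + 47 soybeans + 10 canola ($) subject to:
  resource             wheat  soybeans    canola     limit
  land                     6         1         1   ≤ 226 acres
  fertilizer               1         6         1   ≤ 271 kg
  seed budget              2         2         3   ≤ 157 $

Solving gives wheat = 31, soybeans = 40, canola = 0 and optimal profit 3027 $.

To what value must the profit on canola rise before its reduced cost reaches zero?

Check each constraint at x*: land 226/226 (tight); fertilizer 271/271 (tight); seed budget 142/157 (slack 15).
By complementary slackness, y = 0 for the non-binding constraint.
The binding rows give the dual system: 6·y_land + 1·y_fertilizer = 37 and 1·y_land + 6·y_fertilizer = 47.
→ y_land = 5 and y_fertilizer = 7.
canola enters the basis when its profit ≥ yᵀa₃ = 5·1 + 7·1 = 12.

12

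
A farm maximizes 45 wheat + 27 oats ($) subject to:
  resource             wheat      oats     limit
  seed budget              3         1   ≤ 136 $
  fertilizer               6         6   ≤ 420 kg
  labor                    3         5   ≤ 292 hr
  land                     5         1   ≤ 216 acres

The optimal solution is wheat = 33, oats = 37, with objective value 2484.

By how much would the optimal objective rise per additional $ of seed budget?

Check each constraint at x*: seed budget 136/136 (tight); fertilizer 420/420 (tight); labor 284/292 (slack 8); land 202/216 (slack 14).
Slack constraints have shadow price 0 (complementary slackness).
From A_Bᵀ y = c: 3·y_seed budget + 6·y_fertilizer = 45; 1·y_seed budget + 6·y_fertilizer = 27.
→ y_seed budget = 9 and y_fertilizer = 3.
Shadow price of seed budget = 9.

9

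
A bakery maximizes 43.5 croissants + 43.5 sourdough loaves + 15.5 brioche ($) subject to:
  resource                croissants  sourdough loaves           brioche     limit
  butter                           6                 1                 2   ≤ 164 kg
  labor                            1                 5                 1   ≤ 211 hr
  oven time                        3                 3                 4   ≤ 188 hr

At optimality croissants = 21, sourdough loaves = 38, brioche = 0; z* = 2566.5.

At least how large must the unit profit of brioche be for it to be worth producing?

At the optimum: butter uses 164 of 164 (binding); labor uses 211 of 211 (binding); oven time uses 177 of 188 (slack = 11).
Since oven time is not tight, its dual is 0.
The binding rows give the dual system: 6·y_butter + 1·y_labor = 43.5 and 1·y_butter + 5·y_labor = 43.5.
→ y_butter = 6 and y_labor = 7.5.
brioche enters the basis when its profit ≥ yᵀa₃ = 6·2 + 7.5·1 = 19.5.

19.5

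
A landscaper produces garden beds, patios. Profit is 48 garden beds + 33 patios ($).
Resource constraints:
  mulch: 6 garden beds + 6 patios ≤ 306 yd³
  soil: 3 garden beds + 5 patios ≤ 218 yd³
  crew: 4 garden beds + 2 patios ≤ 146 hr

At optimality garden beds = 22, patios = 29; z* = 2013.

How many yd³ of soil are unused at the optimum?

soil used = 3·22 + 5·29 = 211; slack = 218 − 211 = 7.

7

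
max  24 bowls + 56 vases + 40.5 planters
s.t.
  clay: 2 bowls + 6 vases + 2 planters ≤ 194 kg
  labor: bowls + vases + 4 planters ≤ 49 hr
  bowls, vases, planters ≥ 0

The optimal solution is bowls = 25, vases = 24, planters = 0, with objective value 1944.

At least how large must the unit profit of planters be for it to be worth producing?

48

Both clay and labor are binding at x*.
From A_Bᵀ y = c: 2·y_clay + 1·y_labor = 24; 6·y_clay + 1·y_labor = 56.
Solving: y_clay = 8, y_labor = 8.
planters enters the basis when its profit ≥ yᵀa₃ = 8·2 + 8·4 = 48.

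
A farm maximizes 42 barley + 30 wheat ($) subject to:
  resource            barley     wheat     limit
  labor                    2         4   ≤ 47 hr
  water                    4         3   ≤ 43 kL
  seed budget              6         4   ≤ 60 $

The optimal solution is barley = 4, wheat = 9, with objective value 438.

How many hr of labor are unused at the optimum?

labor used = 2·4 + 4·9 = 44; slack = 47 − 44 = 3.

3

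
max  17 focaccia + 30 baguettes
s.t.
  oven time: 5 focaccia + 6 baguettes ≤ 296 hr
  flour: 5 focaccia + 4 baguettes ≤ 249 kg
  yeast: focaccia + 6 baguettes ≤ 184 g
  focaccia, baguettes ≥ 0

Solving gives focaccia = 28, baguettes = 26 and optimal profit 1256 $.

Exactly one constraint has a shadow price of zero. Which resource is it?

flour

oven time: 296/296 (binding)
flour: 244/249 (slack 5)
yeast: 184/184 (binding)
By complementary slackness, a constraint with positive slack has shadow price 0 → flour.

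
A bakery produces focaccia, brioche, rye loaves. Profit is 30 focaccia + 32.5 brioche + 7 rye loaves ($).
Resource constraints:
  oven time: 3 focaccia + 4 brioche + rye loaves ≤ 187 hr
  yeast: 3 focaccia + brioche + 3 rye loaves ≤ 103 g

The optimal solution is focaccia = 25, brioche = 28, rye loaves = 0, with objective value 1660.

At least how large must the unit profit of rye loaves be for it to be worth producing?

15

At the optimum: oven time uses 187 of 187 (binding); yeast uses 103 of 103 (binding).
The binding rows give the dual system: 3·y_oven time + 3·y_yeast = 30 and 4·y_oven time + 1·y_yeast = 32.5.
This yields shadow prices y_oven time = 7.5, y_yeast = 2.5.
rye loaves enters the basis when its profit ≥ yᵀa₃ = 7.5·1 + 2.5·3 = 15.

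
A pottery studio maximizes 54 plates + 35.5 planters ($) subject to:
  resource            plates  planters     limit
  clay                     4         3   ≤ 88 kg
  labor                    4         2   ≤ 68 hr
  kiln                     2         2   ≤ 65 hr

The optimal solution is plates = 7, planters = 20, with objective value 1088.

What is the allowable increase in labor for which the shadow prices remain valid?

20

Binding constraints: clay, labor. The basis is B = [[4,3],[4,2]] with det -4.
Per unit increase in labor, x* moves by d = (0.75, -1).
The basis stays optimal until planters reaches 0; allowable increase = 20 hr.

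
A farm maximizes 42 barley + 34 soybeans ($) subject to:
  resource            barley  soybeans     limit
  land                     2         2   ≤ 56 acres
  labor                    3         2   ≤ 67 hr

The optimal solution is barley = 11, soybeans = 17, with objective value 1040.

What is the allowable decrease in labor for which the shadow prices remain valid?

11

Binding constraints: land, labor. The basis is B = [[2,2],[3,2]] with det -2.
Per unit decrease in labor, x* moves by d = (-1, 1).
The basis stays optimal until barley reaches 0; allowable decrease = 11 hr.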